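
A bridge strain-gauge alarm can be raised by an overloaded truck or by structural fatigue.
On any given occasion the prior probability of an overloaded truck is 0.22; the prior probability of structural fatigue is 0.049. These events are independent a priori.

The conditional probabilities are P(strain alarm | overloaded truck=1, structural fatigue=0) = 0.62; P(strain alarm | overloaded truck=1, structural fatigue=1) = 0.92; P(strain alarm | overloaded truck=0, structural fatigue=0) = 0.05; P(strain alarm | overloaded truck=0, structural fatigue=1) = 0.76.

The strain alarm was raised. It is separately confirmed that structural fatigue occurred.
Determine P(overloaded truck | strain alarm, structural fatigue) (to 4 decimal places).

P(overloaded truck | strain alarm, structural fatigue) ≈ 0.2545

Enumerate both values of overloaded truck and weight by the priors:
  P(strain alarm | structural fatigue) = 0.76·0.78 + 0.92·0.22
        = 0.592800 + 0.202400 = 0.795200
Keeping only the overloaded truck-present terms gives 0.202400, so
  P(overloaded truck | strain alarm, structural fatigue) = 0.202400 / 0.795200 ≈ 0.2545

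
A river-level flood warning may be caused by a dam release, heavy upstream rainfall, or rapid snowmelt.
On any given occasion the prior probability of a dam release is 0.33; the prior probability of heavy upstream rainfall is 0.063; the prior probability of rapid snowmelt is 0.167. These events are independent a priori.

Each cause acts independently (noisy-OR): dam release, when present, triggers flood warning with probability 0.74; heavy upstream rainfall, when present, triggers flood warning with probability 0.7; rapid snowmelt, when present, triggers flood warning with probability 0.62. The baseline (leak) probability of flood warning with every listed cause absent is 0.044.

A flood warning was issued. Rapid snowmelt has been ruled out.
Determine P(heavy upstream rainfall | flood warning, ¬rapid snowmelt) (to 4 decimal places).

P(heavy upstream rainfall | flood warning, ¬rapid snowmelt) ≈ 0.1595

Under noisy-OR, P(flood warning | causes) = 1 − (1−0.044)·∏(1−qᵢ) over the active causes.
Sum P(flood warning|·) weighted by the priors over the 4 (dam release, heavy upstream rainfall) configurations:
  P(flood warning | ¬rapid snowmelt) = 0.044×0.67×0.937 + 0.7132×0.67×0.063 + 0.75144×0.33×0.937 + 0.925432×0.33×0.063
        = 0.027623 + 0.030104 + 0.232353 + 0.019240 = 0.309320
Keeping only the heavy upstream rainfall-present terms gives 0.049344, so
  P(heavy upstream rainfall | flood warning, ¬rapid snowmelt) = 0.049344 / 0.309320 ≈ 0.1595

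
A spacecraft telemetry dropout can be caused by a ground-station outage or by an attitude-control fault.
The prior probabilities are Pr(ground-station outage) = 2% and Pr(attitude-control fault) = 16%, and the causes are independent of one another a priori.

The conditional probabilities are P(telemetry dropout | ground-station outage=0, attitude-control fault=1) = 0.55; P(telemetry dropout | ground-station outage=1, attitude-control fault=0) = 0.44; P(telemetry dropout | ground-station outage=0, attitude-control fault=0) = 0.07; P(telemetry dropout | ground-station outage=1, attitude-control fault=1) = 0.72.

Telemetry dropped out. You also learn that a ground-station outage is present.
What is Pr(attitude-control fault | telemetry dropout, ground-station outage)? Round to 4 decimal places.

For the numerator, keep only attitude-control fault=true terms: 0.72·0.16 = 0.115200
Denominator P(telemetry dropout | ground-station outage): 0.44·0.84 + 0.72·0.16 = 0.484800
P(attitude-control fault | telemetry dropout, ground-station outage) = 0.115200/0.484800 ≈ 0.2376

Pr(attitude-control fault | telemetry dropout, ground-station outage) ≈ 0.2376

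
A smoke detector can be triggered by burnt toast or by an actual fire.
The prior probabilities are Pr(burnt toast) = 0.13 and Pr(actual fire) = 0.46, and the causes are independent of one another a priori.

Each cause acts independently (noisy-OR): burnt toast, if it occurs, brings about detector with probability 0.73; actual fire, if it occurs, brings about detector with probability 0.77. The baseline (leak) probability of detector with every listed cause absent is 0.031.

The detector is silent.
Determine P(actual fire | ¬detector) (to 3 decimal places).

P(actual fire | ¬detector) ≈ 0.164

Under noisy-OR, P(detector | causes) = 1 − (1−0.031)·∏(1−qᵢ) over the active causes.
P(¬detector) = 0.969*0.87*0.54 + 0.22287*0.87*0.46 + 0.26163*0.13*0.54 + 0.060175*0.13*0.46 = 0.455236 + 0.089193 + 0.018366 + 0.003598 = 0.566393
Restricting to configurations with actual fire present: 0.089193 + 0.003598 = 0.092791.
Hence the posterior is 0.092791/0.566393 ≈ 0.164.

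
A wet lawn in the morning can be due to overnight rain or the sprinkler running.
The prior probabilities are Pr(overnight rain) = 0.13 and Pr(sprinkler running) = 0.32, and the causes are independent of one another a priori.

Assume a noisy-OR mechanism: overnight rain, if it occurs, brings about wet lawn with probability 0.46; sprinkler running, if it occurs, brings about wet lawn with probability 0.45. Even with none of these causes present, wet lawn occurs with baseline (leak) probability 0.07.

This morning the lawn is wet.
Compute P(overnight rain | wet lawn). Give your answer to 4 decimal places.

Under noisy-OR, P(wet lawn | causes) = 1 − (1−0.07)·∏(1−qᵢ) over the active causes.
Numerator (weight on configurations with overnight rain): 0.044006 + 0.030110 = 0.074116
Normalizer over all consistent configurations: 0.07*0.87*0.68 + 0.4885*0.87*0.32 + 0.4978*0.13*0.68 + 0.72379*0.13*0.32 = 0.251526
Posterior = 0.074116 / 0.251526 ≈ 0.2947

P(overnight rain | wet lawn) ≈ 0.2947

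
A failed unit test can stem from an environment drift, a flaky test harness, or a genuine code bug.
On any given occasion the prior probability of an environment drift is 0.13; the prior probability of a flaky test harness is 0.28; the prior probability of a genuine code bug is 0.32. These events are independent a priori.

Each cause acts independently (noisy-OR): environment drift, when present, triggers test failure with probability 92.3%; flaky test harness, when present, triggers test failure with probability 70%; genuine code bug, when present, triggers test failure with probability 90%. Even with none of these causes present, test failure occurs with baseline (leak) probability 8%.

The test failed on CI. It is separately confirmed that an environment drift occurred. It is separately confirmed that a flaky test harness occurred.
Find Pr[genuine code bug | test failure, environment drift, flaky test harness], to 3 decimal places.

Pr[genuine code bug | test failure, environment drift, flaky test harness] ≈ 0.324

Under noisy-OR, P(test failure | causes) = 1 − (1−0.08)·∏(1−qᵢ) over the active causes.
P(test failure | environment drift, flaky test harness) = 0.978748×0.68 + 0.997875×0.32 = 0.665549 + 0.319320 = 0.984869
Restricting to configurations with genuine code bug present: 0.997875×0.32 = 0.319320.
P(genuine code bug | test failure, environment drift, flaky test harness) = 0.319320 / 0.984869 ≈ 0.324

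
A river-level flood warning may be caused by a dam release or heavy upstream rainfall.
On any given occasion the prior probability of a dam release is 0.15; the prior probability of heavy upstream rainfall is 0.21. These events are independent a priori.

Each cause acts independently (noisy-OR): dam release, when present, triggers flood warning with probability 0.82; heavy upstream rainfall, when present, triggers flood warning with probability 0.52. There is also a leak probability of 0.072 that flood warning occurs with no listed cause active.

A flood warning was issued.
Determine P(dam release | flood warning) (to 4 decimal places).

P(dam release | flood warning) ≈ 0.4643

Under noisy-OR, P(flood warning | causes) = 1 − (1−0.072)·∏(1−qᵢ) over the active causes.
Weight on dam release=true, given the evidence: 0.098706 + 0.028974 = 0.127680
Denominator P(flood warning): 0.072×0.85×0.79 + 0.55456×0.85×0.21 + 0.83296×0.15×0.79 + 0.919821×0.15×0.21 = 0.275017
P(dam release | flood warning) = 0.127680/0.275017 ≈ 0.4643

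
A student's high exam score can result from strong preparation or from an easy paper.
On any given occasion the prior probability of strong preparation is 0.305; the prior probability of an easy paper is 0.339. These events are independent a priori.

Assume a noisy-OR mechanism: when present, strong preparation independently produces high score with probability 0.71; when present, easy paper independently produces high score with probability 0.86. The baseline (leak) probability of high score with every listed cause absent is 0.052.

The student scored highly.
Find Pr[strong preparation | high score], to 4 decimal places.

Under noisy-OR, P(high score | causes) = 1 − (1−0.052)·∏(1−qᵢ) over the active causes.
By total probability over the 4 (strong preparation, easy paper) configurations:
  P(high score) = 0.052*0.695*0.661 + 0.86728*0.695*0.339 + 0.72508*0.305*0.661 + 0.961511*0.305*0.339
        = 0.023889 + 0.204336 + 0.146180 + 0.099415 = 0.473820
Keeping only the strong preparation-present terms gives 0.245595, so
  P(strong preparation | high score) = 0.245595 / 0.473820 ≈ 0.5183

Pr[strong preparation | high score] ≈ 0.5183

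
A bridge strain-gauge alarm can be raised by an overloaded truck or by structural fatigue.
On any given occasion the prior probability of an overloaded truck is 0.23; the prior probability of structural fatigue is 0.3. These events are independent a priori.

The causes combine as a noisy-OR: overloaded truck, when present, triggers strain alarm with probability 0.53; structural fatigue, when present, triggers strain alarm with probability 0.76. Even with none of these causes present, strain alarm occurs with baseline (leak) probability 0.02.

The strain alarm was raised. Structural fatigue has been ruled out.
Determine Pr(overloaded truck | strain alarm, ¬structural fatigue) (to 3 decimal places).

Pr(overloaded truck | strain alarm, ¬structural fatigue) ≈ 0.890

Under noisy-OR, P(strain alarm | causes) = 1 − (1−0.02)·∏(1−qᵢ) over the active causes.
For the numerator, keep only overloaded truck=true terms: 0.5394·0.23 = 0.124062
Normalizer over all consistent configurations: 0.02·0.77 + 0.5394·0.23 = 0.139462
Posterior = 0.124062 / 0.139462 ≈ 0.890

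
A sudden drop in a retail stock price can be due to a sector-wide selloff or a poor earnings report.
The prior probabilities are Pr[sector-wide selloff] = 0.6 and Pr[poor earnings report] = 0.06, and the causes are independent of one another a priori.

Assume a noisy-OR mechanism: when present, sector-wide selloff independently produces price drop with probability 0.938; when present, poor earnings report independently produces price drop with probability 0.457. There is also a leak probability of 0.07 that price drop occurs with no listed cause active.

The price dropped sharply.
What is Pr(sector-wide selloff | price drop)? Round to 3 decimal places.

Under noisy-OR, P(price drop | causes) = 1 − (1−0.07)·∏(1−qᵢ) over the active causes.
Numerator (weight on configurations with sector-wide selloff): 0.531480 + 0.034873 = 0.566353
The normalizing constant is 0.07·0.4·0.94 + 0.49501·0.4·0.06 + 0.94234·0.6·0.94 + 0.968691·0.6·0.06 = 0.604553
Posterior = 0.566353 / 0.604553 ≈ 0.937

Pr(sector-wide selloff | price drop) ≈ 0.937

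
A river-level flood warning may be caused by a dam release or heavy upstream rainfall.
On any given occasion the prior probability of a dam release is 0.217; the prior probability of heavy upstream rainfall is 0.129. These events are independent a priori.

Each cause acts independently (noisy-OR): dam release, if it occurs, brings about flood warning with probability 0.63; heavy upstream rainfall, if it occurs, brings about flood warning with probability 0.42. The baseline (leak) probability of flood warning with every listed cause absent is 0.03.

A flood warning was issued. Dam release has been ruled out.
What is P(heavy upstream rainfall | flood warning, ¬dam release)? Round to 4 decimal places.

Under noisy-OR, P(flood warning | causes) = 1 − (1−0.03)·∏(1−qᵢ) over the active causes.
Numerator (weight on configurations with heavy upstream rainfall): 0.4374*0.129 = 0.056425
The normalizing constant is 0.03*0.871 + 0.4374*0.129 = 0.082555
Posterior = 0.056425 / 0.082555 ≈ 0.6835

P(heavy upstream rainfall | flood warning, ¬dam release) ≈ 0.6835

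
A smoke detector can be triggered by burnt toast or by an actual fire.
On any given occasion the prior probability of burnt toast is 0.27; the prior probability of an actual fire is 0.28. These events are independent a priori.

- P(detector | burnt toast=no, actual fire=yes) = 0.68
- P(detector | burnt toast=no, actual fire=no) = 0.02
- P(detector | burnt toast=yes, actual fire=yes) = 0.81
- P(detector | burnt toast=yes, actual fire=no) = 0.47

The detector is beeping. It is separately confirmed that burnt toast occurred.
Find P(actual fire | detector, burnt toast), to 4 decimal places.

P(actual fire | detector, burnt toast) ≈ 0.4013

Enumerate both values of actual fire and weight by the priors:
  P(detector | burnt toast) = 0.47*0.72 + 0.81*0.28
        = 0.338400 + 0.226800 = 0.565200
Keeping only the actual fire-present terms gives 0.226800, so
  P(actual fire | detector, burnt toast) = 0.226800 / 0.565200 ≈ 0.4013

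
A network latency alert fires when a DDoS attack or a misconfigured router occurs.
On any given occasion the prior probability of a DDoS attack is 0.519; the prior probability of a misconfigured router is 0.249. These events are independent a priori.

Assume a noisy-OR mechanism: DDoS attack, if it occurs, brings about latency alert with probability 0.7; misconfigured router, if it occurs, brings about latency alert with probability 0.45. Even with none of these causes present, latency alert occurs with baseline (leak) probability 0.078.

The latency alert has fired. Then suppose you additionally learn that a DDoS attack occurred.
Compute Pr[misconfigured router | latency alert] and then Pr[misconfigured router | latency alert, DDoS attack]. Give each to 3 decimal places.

Under noisy-OR, P(latency alert | causes) = 1 − (1−0.078)·∏(1−qᵢ) over the active causes.
Sum P(latency alert|·) weighted by the priors over the 4 (DDoS attack, misconfigured router) configurations:
  P(latency alert) = 0.078·0.481·0.751 + 0.4929·0.481·0.249 + 0.7234·0.519·0.751 + 0.84787·0.519·0.249
        = 0.028176 + 0.059034 + 0.281959 + 0.109571 = 0.478740
Keeping only the misconfigured router-present terms gives 0.168605, so
  P(misconfigured router | latency alert) = 0.168605 / 0.478740 ≈ 0.352

Now also conditioning on DDoS attack=true:
Numerator (weight on configurations with misconfigured router): 0.84787·0.249 = 0.211120
The normalizing constant is 0.7234·0.751 + 0.84787·0.249 = 0.754393
Posterior = 0.211120 / 0.754393 ≈ 0.280

Pr[misconfigured router | latency alert] ≈ 0.352; Pr[misconfigured router | latency alert, DDoS attack] ≈ 0.280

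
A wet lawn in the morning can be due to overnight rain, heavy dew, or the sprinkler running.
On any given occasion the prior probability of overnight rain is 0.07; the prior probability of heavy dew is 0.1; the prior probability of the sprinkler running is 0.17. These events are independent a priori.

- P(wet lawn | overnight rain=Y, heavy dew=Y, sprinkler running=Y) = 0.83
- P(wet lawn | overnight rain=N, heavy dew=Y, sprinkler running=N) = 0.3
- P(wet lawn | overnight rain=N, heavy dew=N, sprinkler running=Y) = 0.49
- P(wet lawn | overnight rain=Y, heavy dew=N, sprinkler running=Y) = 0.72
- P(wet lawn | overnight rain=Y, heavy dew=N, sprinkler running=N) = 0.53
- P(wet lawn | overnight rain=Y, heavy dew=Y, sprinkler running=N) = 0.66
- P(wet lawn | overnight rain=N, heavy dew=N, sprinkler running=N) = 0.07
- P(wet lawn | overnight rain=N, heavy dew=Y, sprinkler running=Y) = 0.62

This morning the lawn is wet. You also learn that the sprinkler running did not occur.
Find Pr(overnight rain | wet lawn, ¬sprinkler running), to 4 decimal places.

For the numerator, keep only overnight rain=true terms: 0.033390 + 0.004620 = 0.038010
Denominator P(wet lawn | ¬sprinkler running): 0.07*0.93*0.9 + 0.3*0.93*0.1 + 0.53*0.07*0.9 + 0.66*0.07*0.1 = 0.124500
P(overnight rain | wet lawn, ¬sprinkler running) = 0.038010/0.124500 ≈ 0.3053

Pr(overnight rain | wet lawn, ¬sprinkler running) ≈ 0.3053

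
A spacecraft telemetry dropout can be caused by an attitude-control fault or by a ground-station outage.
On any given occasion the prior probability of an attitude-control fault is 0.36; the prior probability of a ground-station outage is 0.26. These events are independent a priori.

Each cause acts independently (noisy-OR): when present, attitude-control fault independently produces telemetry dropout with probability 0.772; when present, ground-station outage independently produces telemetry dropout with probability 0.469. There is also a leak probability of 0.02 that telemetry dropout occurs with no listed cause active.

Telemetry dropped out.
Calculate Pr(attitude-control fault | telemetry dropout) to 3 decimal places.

Under noisy-OR, P(telemetry dropout | causes) = 1 − (1−0.02)·∏(1−qᵢ) over the active causes.
Weight on attitude-control fault=true, given the evidence: 0.206876 + 0.082495 = 0.289371
The normalizing constant is 0.02*0.64*0.74 + 0.47962*0.64*0.26 + 0.77656*0.36*0.74 + 0.881353*0.36*0.26 = 0.378652
Posterior = 0.289371 / 0.378652 ≈ 0.764

Pr(attitude-control fault | telemetry dropout) ≈ 0.764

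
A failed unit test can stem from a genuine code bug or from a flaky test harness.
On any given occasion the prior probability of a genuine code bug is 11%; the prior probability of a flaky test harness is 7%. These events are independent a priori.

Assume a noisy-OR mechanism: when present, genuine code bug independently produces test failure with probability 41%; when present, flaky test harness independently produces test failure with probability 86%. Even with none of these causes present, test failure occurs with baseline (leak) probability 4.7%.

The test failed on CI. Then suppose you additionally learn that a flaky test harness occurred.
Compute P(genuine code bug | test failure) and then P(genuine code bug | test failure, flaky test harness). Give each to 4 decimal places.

P(genuine code bug | test failure) ≈ 0.3583; P(genuine code bug | test failure, flaky test harness) ≈ 0.1161

Under noisy-OR, P(test failure | causes) = 1 − (1−0.047)·∏(1−qᵢ) over the active causes.
P(test failure) = 0.047×0.89×0.93 + 0.86658×0.89×0.07 + 0.43773×0.11×0.93 + 0.921282×0.11×0.07 = 0.038902 + 0.053988 + 0.044780 + 0.007094 = 0.144764
Restricting to configurations with genuine code bug present: 0.044780 + 0.007094 = 0.051874.
Hence the posterior is 0.051874/0.144764 ≈ 0.3583.

Now condition on the additional information:
Enumerate both values of genuine code bug and weight by the priors:
  P(test failure | flaky test harness) = 0.86658·0.89 + 0.921282·0.11
        = 0.771256 + 0.101341 = 0.872597
Configurations with genuine code bug contribute 0.101341, so
  P(genuine code bug | test failure, flaky test harness) = 0.101341 / 0.872597 ≈ 0.1161
This is intercausal reasoning (explaining away): once flaky test harness accounts for the test failure, genuine code bug becomes less likely.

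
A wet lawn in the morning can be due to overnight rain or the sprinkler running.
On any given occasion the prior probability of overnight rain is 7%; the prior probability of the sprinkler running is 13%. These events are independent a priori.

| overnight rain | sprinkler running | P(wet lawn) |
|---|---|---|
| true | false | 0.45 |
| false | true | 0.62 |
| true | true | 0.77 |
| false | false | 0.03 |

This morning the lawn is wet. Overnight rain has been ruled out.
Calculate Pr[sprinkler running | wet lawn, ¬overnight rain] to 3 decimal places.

Pr[sprinkler running | wet lawn, ¬overnight rain] ≈ 0.755

P(wet lawn | ¬overnight rain) = 0.03×0.87 + 0.62×0.13 = 0.026100 + 0.080600 = 0.106700
Of this, 0.080600 comes from 0.62×0.13 (the sprinkler running=true cases).
P(sprinkler running | wet lawn, ¬overnight rain) = 0.080600 / 0.106700 ≈ 0.755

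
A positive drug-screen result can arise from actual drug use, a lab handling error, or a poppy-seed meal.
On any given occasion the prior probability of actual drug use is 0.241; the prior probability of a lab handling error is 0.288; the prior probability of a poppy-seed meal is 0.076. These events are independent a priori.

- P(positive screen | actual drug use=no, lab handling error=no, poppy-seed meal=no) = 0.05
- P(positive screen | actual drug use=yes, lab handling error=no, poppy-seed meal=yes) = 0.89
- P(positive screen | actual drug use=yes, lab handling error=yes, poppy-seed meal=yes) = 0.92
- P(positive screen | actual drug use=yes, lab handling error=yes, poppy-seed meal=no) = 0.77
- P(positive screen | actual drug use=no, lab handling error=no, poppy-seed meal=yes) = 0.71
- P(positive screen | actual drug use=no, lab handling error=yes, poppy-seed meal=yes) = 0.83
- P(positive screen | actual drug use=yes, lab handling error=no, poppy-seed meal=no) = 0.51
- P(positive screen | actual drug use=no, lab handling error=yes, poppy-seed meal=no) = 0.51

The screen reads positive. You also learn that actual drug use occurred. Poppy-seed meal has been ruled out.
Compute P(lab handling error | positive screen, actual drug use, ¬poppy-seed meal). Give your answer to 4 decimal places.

P(positive screen | actual drug use, ¬poppy-seed meal) = 0.51·0.712 + 0.77·0.288 = 0.363120 + 0.221760 = 0.584880
The lab handling error-present share is 0.77·0.288 = 0.221760.
Hence the posterior is 0.221760/0.584880 ≈ 0.3792.

P(lab handling error | positive screen, actual drug use, ¬poppy-seed meal) ≈ 0.3792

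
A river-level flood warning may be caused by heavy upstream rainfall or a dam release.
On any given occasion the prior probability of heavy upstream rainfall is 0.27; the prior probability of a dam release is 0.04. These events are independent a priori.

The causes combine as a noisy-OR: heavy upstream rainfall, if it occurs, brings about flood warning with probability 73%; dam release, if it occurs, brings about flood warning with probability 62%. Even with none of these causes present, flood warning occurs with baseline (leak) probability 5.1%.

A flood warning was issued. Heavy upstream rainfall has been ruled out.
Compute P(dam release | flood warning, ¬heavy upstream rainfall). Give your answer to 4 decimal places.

P(dam release | flood warning, ¬heavy upstream rainfall) ≈ 0.3431

Under noisy-OR, P(flood warning | causes) = 1 − (1−0.051)·∏(1−qᵢ) over the active causes.
P(flood warning | ¬heavy upstream rainfall) = 0.051×0.96 + 0.63938×0.04 = 0.048960 + 0.025575 = 0.074535
Restricting to configurations with dam release present: 0.63938×0.04 = 0.025575.
P(dam release | flood warning, ¬heavy upstream rainfall) = 0.025575 / 0.074535 ≈ 0.3431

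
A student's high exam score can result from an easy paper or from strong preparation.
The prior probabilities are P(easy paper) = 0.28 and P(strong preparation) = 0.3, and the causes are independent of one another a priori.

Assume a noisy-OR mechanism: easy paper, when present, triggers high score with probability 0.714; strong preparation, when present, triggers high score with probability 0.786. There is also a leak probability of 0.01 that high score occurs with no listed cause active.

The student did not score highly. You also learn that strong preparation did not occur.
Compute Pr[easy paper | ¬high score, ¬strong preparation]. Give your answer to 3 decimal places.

Pr[easy paper | ¬high score, ¬strong preparation] ≈ 0.100

Under noisy-OR, P(high score | causes) = 1 − (1−0.01)·∏(1−qᵢ) over the active causes.
P(¬high score | ¬strong preparation) = 0.99*0.72 + 0.28314*0.28 = 0.712800 + 0.079279 = 0.792079
Of this, 0.079279 comes from 0.28314*0.28 (the easy paper=true cases).
Hence the posterior is 0.079279/0.792079 ≈ 0.100.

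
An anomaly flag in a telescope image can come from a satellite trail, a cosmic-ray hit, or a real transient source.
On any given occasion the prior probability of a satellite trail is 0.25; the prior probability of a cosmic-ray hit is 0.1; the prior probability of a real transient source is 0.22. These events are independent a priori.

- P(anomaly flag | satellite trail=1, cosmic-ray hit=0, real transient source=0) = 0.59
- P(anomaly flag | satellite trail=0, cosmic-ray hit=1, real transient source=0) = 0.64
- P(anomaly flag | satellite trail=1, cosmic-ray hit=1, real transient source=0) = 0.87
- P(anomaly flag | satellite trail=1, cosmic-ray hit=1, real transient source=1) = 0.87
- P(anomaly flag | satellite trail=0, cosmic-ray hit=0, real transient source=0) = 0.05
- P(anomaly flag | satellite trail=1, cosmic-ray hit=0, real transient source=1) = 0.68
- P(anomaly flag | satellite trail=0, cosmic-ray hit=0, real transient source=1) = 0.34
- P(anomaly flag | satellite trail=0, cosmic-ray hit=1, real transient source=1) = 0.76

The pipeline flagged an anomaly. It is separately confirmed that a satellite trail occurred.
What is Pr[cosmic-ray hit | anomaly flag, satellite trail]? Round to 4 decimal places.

Pr[cosmic-ray hit | anomaly flag, satellite trail] ≈ 0.1368

For the numerator, keep only cosmic-ray hit=true terms: 0.067860 + 0.019140 = 0.087000
Denominator P(anomaly flag | satellite trail): 0.59*0.9*0.78 + 0.68*0.9*0.22 + 0.87*0.1*0.78 + 0.87*0.1*0.22 = 0.635820
P(cosmic-ray hit | anomaly flag, satellite trail) = 0.087000/0.635820 ≈ 0.1368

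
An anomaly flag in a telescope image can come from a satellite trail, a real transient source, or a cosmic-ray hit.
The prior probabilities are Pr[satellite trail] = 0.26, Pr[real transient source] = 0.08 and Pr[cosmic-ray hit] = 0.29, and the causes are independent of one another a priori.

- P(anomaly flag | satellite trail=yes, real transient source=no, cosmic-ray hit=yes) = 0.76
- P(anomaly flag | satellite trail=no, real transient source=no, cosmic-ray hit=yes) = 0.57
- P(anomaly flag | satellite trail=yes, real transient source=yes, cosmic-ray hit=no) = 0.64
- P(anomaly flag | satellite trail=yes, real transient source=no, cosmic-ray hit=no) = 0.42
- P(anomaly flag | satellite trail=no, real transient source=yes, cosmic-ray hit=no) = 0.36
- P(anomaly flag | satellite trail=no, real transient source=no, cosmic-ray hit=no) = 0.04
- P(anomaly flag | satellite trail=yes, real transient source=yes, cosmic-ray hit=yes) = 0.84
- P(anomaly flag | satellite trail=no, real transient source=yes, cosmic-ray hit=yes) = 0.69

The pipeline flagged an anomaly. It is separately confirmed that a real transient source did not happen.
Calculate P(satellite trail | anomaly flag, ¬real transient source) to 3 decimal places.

P(satellite trail | anomaly flag, ¬real transient source) ≈ 0.485

Sum P(anomaly flag|·) weighted by the priors over the 4 (satellite trail, cosmic-ray hit) configurations:
  P(anomaly flag | ¬real transient source) = 0.04·0.74·0.71 + 0.57·0.74·0.29 + 0.42·0.26·0.71 + 0.76·0.26·0.29
        = 0.021016 + 0.122322 + 0.077532 + 0.057304 = 0.278174
Configurations with satellite trail contribute 0.134836, so
  P(satellite trail | anomaly flag, ¬real transient source) = 0.134836 / 0.278174 ≈ 0.485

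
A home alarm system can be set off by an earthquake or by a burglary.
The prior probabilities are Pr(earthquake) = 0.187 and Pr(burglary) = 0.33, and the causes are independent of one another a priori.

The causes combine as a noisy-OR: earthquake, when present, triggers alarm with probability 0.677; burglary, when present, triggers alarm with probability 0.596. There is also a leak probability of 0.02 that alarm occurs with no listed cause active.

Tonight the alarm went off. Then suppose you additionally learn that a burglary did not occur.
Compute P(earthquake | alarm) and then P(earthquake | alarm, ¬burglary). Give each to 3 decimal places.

P(earthquake | alarm) ≈ 0.446; P(earthquake | alarm, ¬burglary) ≈ 0.887

Under noisy-OR, P(alarm | causes) = 1 − (1−0.02)·∏(1−qᵢ) over the active causes.
P(alarm) = 0.02×0.813×0.67 + 0.60408×0.813×0.33 + 0.68346×0.187×0.67 + 0.872118×0.187×0.33 = 0.010894 + 0.162069 + 0.085631 + 0.053818 = 0.312412
Of this, 0.139449 comes from 0.085631 + 0.053818 (the earthquake=true cases).
So P(earthquake | alarm) = 0.139449/0.312412 ≈ 0.446.

With the extra evidence:
For the numerator, keep only earthquake=true terms: 0.68346·0.187 = 0.127807
Denominator P(alarm | ¬burglary): 0.02·0.813 + 0.68346·0.187 = 0.144067
Posterior = 0.127807 / 0.144067 ≈ 0.887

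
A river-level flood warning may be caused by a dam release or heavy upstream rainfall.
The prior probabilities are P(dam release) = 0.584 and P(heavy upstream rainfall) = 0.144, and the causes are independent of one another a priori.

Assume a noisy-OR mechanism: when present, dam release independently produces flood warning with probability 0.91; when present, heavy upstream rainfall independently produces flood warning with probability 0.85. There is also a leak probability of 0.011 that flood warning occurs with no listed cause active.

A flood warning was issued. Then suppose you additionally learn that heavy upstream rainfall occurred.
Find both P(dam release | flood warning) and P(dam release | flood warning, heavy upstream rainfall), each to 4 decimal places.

P(dam release | flood warning) ≈ 0.9074; P(dam release | flood warning, heavy upstream rainfall) ≈ 0.6192

Under noisy-OR, P(flood warning | causes) = 1 − (1−0.011)·∏(1−qᵢ) over the active causes.
P(flood warning) = 0.011·0.416·0.856 + 0.85165·0.416·0.144 + 0.91099·0.584·0.856 + 0.986649·0.584·0.144 = 0.003917 + 0.051017 + 0.455408 + 0.082973 = 0.593315
The dam release-present share is 0.455408 + 0.082973 = 0.538381.
P(dam release | flood warning) = 0.538381 / 0.593315 ≈ 0.9074

Now condition on the additional information:
Sum P(flood warning|·) weighted by the priors over both values of dam release:
  P(flood warning | heavy upstream rainfall) = 0.85165·0.416 + 0.986649·0.584
        = 0.354286 + 0.576203 = 0.930489
The terms with dam release present sum to 0.576203, so
  P(dam release | flood warning, heavy upstream rainfall) = 0.576203 / 0.930489 ≈ 0.6192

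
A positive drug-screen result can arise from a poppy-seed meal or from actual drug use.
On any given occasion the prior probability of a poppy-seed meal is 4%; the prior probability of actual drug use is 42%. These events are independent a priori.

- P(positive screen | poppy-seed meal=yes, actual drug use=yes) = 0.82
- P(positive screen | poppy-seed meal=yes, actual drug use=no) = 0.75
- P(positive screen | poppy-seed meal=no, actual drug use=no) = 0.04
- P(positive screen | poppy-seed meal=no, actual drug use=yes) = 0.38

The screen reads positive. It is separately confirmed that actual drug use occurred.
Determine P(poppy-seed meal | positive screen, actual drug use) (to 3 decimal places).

Numerator (weight on configurations with poppy-seed meal): 0.82*0.04 = 0.032800
Denominator P(positive screen | actual drug use): 0.38*0.96 + 0.82*0.04 = 0.397600
Posterior = 0.032800 / 0.397600 ≈ 0.082

P(poppy-seed meal | positive screen, actual drug use) ≈ 0.082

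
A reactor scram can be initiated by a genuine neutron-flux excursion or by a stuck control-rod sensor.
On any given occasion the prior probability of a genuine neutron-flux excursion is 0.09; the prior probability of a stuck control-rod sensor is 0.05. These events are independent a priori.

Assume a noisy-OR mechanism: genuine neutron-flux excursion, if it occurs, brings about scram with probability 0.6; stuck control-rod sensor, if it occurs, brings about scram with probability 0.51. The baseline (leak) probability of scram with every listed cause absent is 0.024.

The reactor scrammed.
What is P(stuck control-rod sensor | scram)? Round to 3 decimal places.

Under noisy-OR, P(scram | causes) = 1 − (1−0.024)·∏(1−qᵢ) over the active causes.
Enumerate the 4 (genuine neutron-flux excursion, stuck control-rod sensor) configurations and weight by the priors:
  P(scram) = 0.024·0.91·0.95 + 0.52176·0.91·0.05 + 0.6096·0.09·0.95 + 0.808704·0.09·0.05
        = 0.020748 + 0.023740 + 0.052121 + 0.003639 = 0.100248
Configurations with stuck control-rod sensor contribute 0.027379, so
  P(stuck control-rod sensor | scram) = 0.027379 / 0.100248 ≈ 0.273

P(stuck control-rod sensor | scram) ≈ 0.273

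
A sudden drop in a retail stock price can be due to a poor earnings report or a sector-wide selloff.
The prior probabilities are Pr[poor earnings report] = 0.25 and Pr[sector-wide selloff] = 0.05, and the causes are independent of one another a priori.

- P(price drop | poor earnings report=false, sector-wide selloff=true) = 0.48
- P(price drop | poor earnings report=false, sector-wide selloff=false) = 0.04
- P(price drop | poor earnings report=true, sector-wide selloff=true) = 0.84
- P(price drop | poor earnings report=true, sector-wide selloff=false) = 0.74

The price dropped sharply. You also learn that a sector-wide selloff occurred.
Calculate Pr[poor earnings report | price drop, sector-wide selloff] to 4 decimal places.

Pr[poor earnings report | price drop, sector-wide selloff] ≈ 0.3684

Numerator (weight on configurations with poor earnings report): 0.84×0.25 = 0.210000
The normalizing constant is 0.48×0.75 + 0.84×0.25 = 0.570000
P(poor earnings report | price drop, sector-wide selloff) = 0.210000/0.570000 ≈ 0.3684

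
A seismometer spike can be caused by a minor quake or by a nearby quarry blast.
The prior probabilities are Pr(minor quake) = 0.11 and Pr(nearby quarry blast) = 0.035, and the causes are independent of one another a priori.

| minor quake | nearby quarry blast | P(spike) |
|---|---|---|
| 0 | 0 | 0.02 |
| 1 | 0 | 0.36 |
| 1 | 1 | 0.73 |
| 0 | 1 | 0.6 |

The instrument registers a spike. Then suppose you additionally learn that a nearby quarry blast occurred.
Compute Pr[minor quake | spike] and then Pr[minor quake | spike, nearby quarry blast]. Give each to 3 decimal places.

Weight on minor quake=true, given the evidence: 0.038214 + 0.002811 = 0.041025
The normalizing constant is 0.02·0.89·0.965 + 0.6·0.89·0.035 + 0.36·0.11·0.965 + 0.73·0.11·0.035 = 0.076892
P(minor quake | spike) = 0.041025/0.076892 ≈ 0.534

Now also conditioning on nearby quarry blast=true:
P(spike | nearby quarry blast) = 0.6×0.89 + 0.73×0.11 = 0.534000 + 0.080300 = 0.614300
Restricting to configurations with minor quake present: 0.73×0.11 = 0.080300.
Hence the posterior is 0.080300/0.614300 ≈ 0.131.
— nearby quarry blast explains away the evidence for minor quake.

Pr[minor quake | spike] ≈ 0.534; Pr[minor quake | spike, nearby quarry blast] ≈ 0.131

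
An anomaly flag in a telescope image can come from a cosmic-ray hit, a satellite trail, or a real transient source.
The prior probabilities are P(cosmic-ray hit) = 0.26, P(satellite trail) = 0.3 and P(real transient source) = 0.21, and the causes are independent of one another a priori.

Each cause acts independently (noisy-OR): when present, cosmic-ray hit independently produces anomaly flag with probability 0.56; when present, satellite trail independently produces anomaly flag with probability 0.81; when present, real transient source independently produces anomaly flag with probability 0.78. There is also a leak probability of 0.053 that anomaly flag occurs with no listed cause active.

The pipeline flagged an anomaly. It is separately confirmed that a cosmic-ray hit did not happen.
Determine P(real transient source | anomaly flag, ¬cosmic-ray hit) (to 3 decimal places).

Under noisy-OR, P(anomaly flag | causes) = 1 − (1−0.053)·∏(1−qᵢ) over the active causes.
Sum P(anomaly flag|·) weighted by the priors over the 4 (satellite trail, real transient source) configurations:
  P(anomaly flag | ¬cosmic-ray hit) = 0.053*0.7*0.79 + 0.79166*0.7*0.21 + 0.82007*0.3*0.79 + 0.960415*0.3*0.21
        = 0.029309 + 0.116374 + 0.194357 + 0.060506 = 0.400546
Keeping only the real transient source-present terms gives 0.176880, so
  P(real transient source | anomaly flag, ¬cosmic-ray hit) = 0.176880 / 0.400546 ≈ 0.442

P(real transient source | anomaly flag, ¬cosmic-ray hit) ≈ 0.442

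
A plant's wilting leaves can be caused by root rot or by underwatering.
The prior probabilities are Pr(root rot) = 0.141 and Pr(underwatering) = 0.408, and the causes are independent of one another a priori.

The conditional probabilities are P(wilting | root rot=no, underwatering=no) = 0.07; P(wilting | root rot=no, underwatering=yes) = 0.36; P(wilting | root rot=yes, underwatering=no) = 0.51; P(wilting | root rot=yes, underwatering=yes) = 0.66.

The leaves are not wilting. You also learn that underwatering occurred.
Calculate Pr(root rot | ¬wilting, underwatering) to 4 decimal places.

Weight on root rot=true, given the evidence: 0.34*0.141 = 0.047940
The normalizing constant is 0.64*0.859 + 0.34*0.141 = 0.597700
P(root rot | ¬wilting, underwatering) = 0.047940/0.597700 ≈ 0.0802

Pr(root rot | ¬wilting, underwatering) ≈ 0.0802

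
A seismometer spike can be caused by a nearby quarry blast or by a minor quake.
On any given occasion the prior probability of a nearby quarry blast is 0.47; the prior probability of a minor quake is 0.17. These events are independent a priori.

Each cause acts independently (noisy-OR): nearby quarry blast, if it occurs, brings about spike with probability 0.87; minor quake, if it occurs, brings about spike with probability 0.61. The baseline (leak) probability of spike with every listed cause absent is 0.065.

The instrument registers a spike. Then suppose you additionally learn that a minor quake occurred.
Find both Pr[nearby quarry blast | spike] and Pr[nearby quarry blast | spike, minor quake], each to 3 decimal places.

Under noisy-OR, P(spike | causes) = 1 − (1−0.065)·∏(1−qᵢ) over the active causes.
P(spike) = 0.065*0.53*0.83 + 0.63535*0.53*0.17 + 0.87845*0.47*0.83 + 0.952596*0.47*0.17 = 0.028594 + 0.057245 + 0.342683 + 0.076112 = 0.504634
Restricting to configurations with nearby quarry blast present: 0.342683 + 0.076112 = 0.418795.
So P(nearby quarry blast | spike) = 0.418795/0.504634 ≈ 0.830.

Now condition on the additional information:
Sum P(spike|·) weighted by the priors over both values of nearby quarry blast:
  P(spike | minor quake) = 0.63535×0.53 + 0.952596×0.47
        = 0.336736 + 0.447720 = 0.784456
Keeping only the nearby quarry blast-present terms gives 0.447720, so
  P(nearby quarry blast | spike, minor quake) = 0.447720 / 0.784456 ≈ 0.571

Pr[nearby quarry blast | spike] ≈ 0.830; Pr[nearby quarry blast | spike, minor quake] ≈ 0.571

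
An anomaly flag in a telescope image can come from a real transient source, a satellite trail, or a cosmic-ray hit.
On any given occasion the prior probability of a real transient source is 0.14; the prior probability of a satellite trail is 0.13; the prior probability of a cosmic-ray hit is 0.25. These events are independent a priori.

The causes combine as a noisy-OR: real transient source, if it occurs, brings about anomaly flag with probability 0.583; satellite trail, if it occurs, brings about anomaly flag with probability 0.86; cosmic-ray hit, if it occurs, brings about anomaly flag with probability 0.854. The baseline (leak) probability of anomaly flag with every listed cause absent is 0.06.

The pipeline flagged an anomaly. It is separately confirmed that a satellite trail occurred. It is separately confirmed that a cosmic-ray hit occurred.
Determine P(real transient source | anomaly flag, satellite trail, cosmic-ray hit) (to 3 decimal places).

P(real transient source | anomaly flag, satellite trail, cosmic-ray hit) ≈ 0.141

Under noisy-OR, P(anomaly flag | causes) = 1 − (1−0.06)·∏(1−qᵢ) over the active causes.
By total probability over both values of real transient source:
  P(anomaly flag | satellite trail, cosmic-ray hit) = 0.980786×0.86 + 0.991988×0.14
        = 0.843476 + 0.138878 = 0.982354
Keeping only the real transient source-present terms gives 0.138878, so
  P(real transient source | anomaly flag, satellite trail, cosmic-ray hit) = 0.138878 / 0.982354 ≈ 0.141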